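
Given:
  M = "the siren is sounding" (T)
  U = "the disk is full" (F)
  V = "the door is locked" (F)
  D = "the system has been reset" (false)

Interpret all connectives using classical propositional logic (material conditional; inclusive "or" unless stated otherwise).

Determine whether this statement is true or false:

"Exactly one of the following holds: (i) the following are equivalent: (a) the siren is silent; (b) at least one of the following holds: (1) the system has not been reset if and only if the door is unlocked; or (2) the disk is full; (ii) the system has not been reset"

true

Values: M=T, D=F, V=F, U=F.
In symbols: (~M <-> ((~D <-> ~V) | U)) xor ~D

~M = ~T = F
~D = ~F = T
~V = ~F = T
~D <-> ~V = T <-> T = T
(~D <-> ~V) | U = T | F = T
~M <-> ((~D <-> ~V) | U) = F <-> T = F
~D = ~F = T
(~M <-> ((~D <-> ~V) | U)) xor ~D = F xor T = T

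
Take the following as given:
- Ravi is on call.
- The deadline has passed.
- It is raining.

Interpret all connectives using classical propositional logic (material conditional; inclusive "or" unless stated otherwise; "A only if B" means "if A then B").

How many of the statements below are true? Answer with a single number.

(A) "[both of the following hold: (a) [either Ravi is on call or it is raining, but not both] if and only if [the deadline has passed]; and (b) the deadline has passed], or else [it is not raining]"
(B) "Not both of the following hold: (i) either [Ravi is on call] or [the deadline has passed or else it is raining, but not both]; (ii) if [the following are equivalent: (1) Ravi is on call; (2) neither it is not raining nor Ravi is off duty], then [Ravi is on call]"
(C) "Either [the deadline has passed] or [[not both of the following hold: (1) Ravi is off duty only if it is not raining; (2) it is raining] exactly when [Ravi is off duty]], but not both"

Let P = "Ravi is on call" (T), G = "it is raining" (T), N = "the deadline has passed" (T).

(A): This is (((P ⊕ G) ↔ N) ∧ N) ∨ ¬G.

P ⊕ G = T ⊕ T = F
(P ⊕ G) ↔ N = F ↔ T = F
((P ⊕ G) ↔ N) ∧ N = F ∧ T = F
¬G = ¬T = F
(((P ⊕ G) ↔ N) ∧ N) ∨ ¬G = F ∨ F = F
Hence (A) is false.

(B): Formalization: (P ∨ (N ⊕ G)) ↑ ((P ↔ (¬G ↓ ¬P)) → P)

N ⊕ G = T ⊕ T = F
P ∨ (N ⊕ G) = T ∨ F = T
¬G = ¬T = F
¬P = ¬T = F
¬G ↓ ¬P = F ↓ F = T
P ↔ (¬G ↓ ¬P) = T ↔ T = T
(P ↔ (¬G ↓ ¬P)) → P = T → T = T
(P ∨ (N ⊕ G)) ↑ ((P ↔ (¬G ↓ ¬P)) → P) = T ↑ T = F
So (B) is false.

(C): Parsed as N ⊕ (((¬P → ¬G) ↑ G) ↔ ¬P)

¬P = ¬T = F
¬G = ¬T = F
¬P → ¬G = F → F = T
(¬P → ¬G) ↑ G = T ↑ T = F
¬P = ¬T = F
((¬P → ¬G) ↑ G) ↔ ¬P = F ↔ F = T
N ⊕ (((¬P → ¬G) ↑ G) ↔ ¬P) = T ⊕ T = F
So (C) is false.

0 of the 3 statements are true (none).

0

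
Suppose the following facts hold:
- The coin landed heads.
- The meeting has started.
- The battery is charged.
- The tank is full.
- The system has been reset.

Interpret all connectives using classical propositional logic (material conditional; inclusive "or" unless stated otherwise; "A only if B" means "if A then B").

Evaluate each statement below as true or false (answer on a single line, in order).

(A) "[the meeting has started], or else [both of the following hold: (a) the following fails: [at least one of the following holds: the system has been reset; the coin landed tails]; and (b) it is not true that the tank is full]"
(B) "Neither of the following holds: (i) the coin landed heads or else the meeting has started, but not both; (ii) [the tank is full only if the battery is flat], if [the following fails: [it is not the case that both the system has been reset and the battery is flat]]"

(A) True, (B) False

Let L = "the meeting has started" (T), R = "the system has been reset" (T), G = "the coin landed heads" (T), S = "the tank is full" (T), M = "the battery is charged" (T).

(A): In symbols: L ∨ (¬(R ∨ ¬G) ∧ ¬S)

¬G = ¬T = F
R ∨ ¬G = T ∨ F = T
¬(R ∨ ¬G) = ¬T = F
¬S = ¬T = F
¬(R ∨ ¬G) ∧ ¬S = F ∧ F = F
L ∨ (¬(R ∨ ¬G) ∧ ¬S) = T ∨ F = T
Hence (A) is true.

(B): Formalization: (G ⊕ L) ↓ (¬(R ↑ ¬M) → (S → ¬M))

G ⊕ L = T ⊕ T = F
¬M = ¬T = F
R ↑ ¬M = T ↑ F = T
¬(R ↑ ¬M) = ¬T = F
¬M = ¬T = F
S → ¬M = T → F = F
¬(R ↑ ¬M) → (S → ¬M) = F → F = T
(G ⊕ L) ↓ (¬(R ↑ ¬M) → (S → ¬M)) = F ↓ T = F
So (B) is false.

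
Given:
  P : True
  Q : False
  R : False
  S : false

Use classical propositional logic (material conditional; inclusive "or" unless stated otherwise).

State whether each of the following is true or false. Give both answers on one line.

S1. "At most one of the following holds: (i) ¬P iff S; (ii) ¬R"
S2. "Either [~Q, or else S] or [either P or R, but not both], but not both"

S1: Formalization: (not P iff S) nand not R

not P = not True = False
not P iff S = False iff False = True
not R = not False = True
(not P iff S) nand not R = True nand True = False
Hence S1 is false.

S2: In symbols: (not Q or S) xor (P xor R)

not Q = not False = True
not Q or S = True or False = True
P xor R = True xor False = True
(not Q or S) xor (P xor R) = True xor True = False
Thus S2 is false.

S1 False / S2 False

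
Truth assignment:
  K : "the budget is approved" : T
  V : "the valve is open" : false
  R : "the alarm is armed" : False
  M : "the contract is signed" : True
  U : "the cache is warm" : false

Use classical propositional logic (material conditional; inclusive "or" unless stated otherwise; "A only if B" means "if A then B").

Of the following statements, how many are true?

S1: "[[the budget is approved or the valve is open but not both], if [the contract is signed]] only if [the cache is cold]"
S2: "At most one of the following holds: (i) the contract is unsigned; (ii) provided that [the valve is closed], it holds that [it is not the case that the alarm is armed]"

2

S1: Formalization: (M → (K ⊕ V)) → ¬U

K ⊕ V = T ⊕ F = T
M → (K ⊕ V) = T → T = T
¬U = ¬F = T
(M → (K ⊕ V)) → ¬U = T → T = T
So S1 is true.

S2: In symbols: ¬M ↑ (¬V → ¬R)

¬M = ¬T = F
¬V = ¬F = T
¬R = ¬F = T
¬V → ¬R = T → T = T
¬M ↑ (¬V → ¬R) = F ↑ T = T
So S2 is true.

2 of the 2 statements are true.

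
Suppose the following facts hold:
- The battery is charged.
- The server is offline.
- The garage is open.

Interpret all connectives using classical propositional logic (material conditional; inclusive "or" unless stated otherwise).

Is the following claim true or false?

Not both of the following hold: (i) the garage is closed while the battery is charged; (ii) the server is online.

true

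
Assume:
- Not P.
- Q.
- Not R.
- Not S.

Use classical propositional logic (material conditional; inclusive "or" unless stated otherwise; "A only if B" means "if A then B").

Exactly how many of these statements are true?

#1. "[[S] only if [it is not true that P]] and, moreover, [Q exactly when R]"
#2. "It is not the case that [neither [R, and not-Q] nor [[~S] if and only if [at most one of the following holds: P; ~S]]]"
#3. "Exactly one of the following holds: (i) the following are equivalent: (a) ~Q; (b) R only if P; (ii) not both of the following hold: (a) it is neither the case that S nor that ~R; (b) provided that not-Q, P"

2

#1: Formalization: (S -> not P) and (Q iff R)

not P = not False = True
S -> not P = False -> True = True
Q iff R = True iff False = False
(S -> not P) and (Q iff R) = True and False = False
Hence #1 is false.

#2: In symbols: not ((R and not Q) nor (not S iff (P nand not S)))

not Q = not True = False
R and not Q = False and False = False
not S = not False = True
not S = not False = True
P nand not S = False nand True = True
not S iff (P nand not S) = True iff True = True
(R and not Q) nor (not S iff (P nand not S)) = False nor True = False
not ((R and not Q) nor (not S iff (P nand not S))) = not False = True
Thus #2 is true.

#3: Parsed as (not Q iff (R -> P)) xor ((S nor not R) nand (not Q -> P))

not Q = not True = False
R -> P = False -> False = True
not Q iff (R -> P) = False iff True = False
not R = not False = True
S nor not R = False nor True = False
not Q = not True = False
not Q -> P = False -> False = True
(S nor not R) nand (not Q -> P) = False nand True = True
(not Q iff (R -> P)) xor ((S nor not R) nand (not Q -> P)) = False xor True = True
Hence #3 is true.

2 of the 3 statements are true (#2, #3).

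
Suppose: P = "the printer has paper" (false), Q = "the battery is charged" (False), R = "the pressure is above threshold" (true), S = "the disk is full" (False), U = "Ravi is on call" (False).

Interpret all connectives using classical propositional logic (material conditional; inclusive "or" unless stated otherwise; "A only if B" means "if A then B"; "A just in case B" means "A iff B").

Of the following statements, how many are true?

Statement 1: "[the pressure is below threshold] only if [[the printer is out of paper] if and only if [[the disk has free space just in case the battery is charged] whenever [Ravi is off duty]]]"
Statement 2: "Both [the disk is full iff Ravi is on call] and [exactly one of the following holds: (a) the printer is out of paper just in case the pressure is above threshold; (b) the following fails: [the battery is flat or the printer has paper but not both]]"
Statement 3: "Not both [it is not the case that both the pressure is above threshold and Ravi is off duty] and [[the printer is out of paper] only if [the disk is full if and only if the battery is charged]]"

3

Statement 1: In symbols: not R -> (not P iff (not U -> (not S iff Q)))

not R = not True = False
not P = not False = True
not U = not False = True
not S = not False = True
not S iff Q = True iff False = False
not U -> (not S iff Q) = True -> False = False
not P iff (not U -> (not S iff Q)) = True iff False = False
not R -> (not P iff (not U -> (not S iff Q))) = False -> False = True
So Statement 1 is true.

Statement 2: Formalization: (S iff U) and ((not P iff R) xor not (not Q xor P))

S iff U = False iff False = True
not P = not False = True
not P iff R = True iff True = True
not Q = not False = True
not Q xor P = True xor False = True
not (not Q xor P) = not True = False
(not P iff R) xor not (not Q xor P) = True xor False = True
(S iff U) and ((not P iff R) xor not (not Q xor P)) = True and True = True
Hence Statement 2 is true.

Statement 3: Formalization: (R nand not U) nand (not P -> (S iff Q))

not U = not False = True
R nand not U = True nand True = False
not P = not False = True
S iff Q = False iff False = True
not P -> (S iff Q) = True -> True = True
(R nand not U) nand (not P -> (S iff Q)) = False nand True = True
Thus Statement 3 is true.

Count: 3.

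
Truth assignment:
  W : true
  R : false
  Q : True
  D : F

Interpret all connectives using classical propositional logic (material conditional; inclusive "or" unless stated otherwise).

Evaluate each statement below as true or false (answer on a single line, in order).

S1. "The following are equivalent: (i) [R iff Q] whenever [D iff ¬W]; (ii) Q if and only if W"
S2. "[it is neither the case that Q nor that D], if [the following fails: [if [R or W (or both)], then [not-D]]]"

S1 False / S2 True

S1: Formalization: ((D iff not W) -> (R iff Q)) iff (Q iff W)

not W = not True = False
D iff not W = False iff False = True
R iff Q = False iff True = False
(D iff not W) -> (R iff Q) = True -> False = False
Q iff W = True iff True = True
((D iff not W) -> (R iff Q)) iff (Q iff W) = False iff True = False
So S1 is false.

S2: Formalization: not ((R or W) -> not D) -> (Q nor D)

R or W = False or True = True
not D = not False = True
(R or W) -> not D = True -> True = True
not ((R or W) -> not D) = not True = False
Q nor D = True nor False = False
not ((R or W) -> not D) -> (Q nor D) = False -> False = True
So S2 is true.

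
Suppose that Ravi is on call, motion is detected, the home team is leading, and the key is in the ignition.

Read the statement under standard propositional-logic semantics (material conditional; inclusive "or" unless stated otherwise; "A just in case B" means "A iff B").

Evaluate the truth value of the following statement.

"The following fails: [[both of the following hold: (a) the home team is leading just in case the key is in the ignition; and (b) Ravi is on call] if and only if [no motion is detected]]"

Let R = "the home team is leading" (True), S = "the key is in the ignition" (True), P = "Ravi is on call" (True), Q = "motion is detected" (True).
Parsed as not (((R iff S) and P) iff not Q)

R iff S = True iff True = True
(R iff S) and P = True and True = True
not Q = not True = False
((R iff S) and P) iff not Q = True iff False = False
not (((R iff S) and P) iff not Q) = not False = True

True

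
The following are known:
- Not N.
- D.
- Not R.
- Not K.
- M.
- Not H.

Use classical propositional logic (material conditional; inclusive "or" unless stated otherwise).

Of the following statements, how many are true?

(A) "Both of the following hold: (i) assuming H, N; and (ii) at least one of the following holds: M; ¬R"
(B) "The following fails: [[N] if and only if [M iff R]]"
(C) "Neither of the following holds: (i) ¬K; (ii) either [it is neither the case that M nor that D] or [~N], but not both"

(A): Formalization: (H → N) ∧ (M ∨ ¬R)

H → N = F → F = T
¬R = ¬F = T
M ∨ ¬R = T ∨ T = T
(H → N) ∧ (M ∨ ¬R) = T ∧ T = T
Hence (A) is true.

(B): This is ¬(N ↔ (M ↔ R)).

M ↔ R = T ↔ F = F
N ↔ (M ↔ R) = F ↔ F = T
¬(N ↔ (M ↔ R)) = ¬T = F
Thus (B) is false.

(C): In symbols: ¬K ↓ ((M ↓ D) ⊕ ¬N)

¬K = ¬F = T
M ↓ D = T ↓ T = F
¬N = ¬F = T
(M ↓ D) ⊕ ¬N = F ⊕ T = T
¬K ↓ ((M ↓ D) ⊕ ¬N) = T ↓ T = F
Thus (C) is false.

True statements: 1.

1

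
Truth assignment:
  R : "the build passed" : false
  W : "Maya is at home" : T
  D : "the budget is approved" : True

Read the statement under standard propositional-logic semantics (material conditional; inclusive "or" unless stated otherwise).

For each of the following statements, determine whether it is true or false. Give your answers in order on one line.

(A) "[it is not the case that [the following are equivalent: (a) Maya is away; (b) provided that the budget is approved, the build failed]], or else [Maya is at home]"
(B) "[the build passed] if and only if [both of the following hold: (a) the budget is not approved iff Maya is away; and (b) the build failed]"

(A): In symbols: ~(~W <-> (D -> ~R)) | W

~W = ~T = F
~R = ~F = T
D -> ~R = T -> T = T
~W <-> (D -> ~R) = F <-> T = F
~(~W <-> (D -> ~R)) = ~F = T
~(~W <-> (D -> ~R)) | W = T | T = T
Hence (A) is true.

(B): Formalization: R <-> ((~D <-> ~W) & ~R)

~D = ~T = F
~W = ~T = F
~D <-> ~W = F <-> F = T
~R = ~F = T
(~D <-> ~W) & ~R = T & T = T
R <-> ((~D <-> ~W) & ~R) = F <-> T = F
Thus (B) is false.

(A) T, (B) F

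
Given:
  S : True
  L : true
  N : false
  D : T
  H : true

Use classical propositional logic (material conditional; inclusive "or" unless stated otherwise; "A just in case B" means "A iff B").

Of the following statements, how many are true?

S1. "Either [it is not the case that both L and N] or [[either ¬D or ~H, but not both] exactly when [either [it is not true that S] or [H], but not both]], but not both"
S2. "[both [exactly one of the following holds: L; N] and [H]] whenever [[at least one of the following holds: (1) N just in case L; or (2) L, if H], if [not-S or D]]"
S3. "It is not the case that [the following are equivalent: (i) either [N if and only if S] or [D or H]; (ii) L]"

2

S1: In symbols: (L nand N) xor ((~D xor ~H) <-> (~S xor H))

L nand N = T nand F = T
~D = ~T = F
~H = ~T = F
~D xor ~H = F xor F = F
~S = ~T = F
~S xor H = F xor T = T
(~D xor ~H) <-> (~S xor H) = F <-> T = F
(L nand N) xor ((~D xor ~H) <-> (~S xor H)) = T xor F = T
Thus S1 is true.

S2: Parsed as ((~S | D) -> ((N <-> L) | (H -> L))) -> ((L xor N) & H)

~S = ~T = F
~S | D = F | T = T
N <-> L = F <-> T = F
H -> L = T -> T = T
(N <-> L) | (H -> L) = F | T = T
(~S | D) -> ((N <-> L) | (H -> L)) = T -> T = T
L xor N = T xor F = T
(L xor N) & H = T & T = T
((~S | D) -> ((N <-> L) | (H -> L))) -> ((L xor N) & H) = T -> T = T
Thus S2 is true.

S3: Parsed as ~(((N <-> S) | (D | H)) <-> L)

N <-> S = F <-> T = F
D | H = T | T = T
(N <-> S) | (D | H) = F | T = T
((N <-> S) | (D | H)) <-> L = T <-> T = T
~(((N <-> S) | (D | H)) <-> L) = ~T = F
Hence S3 is false.

True statements: 2 (S1, S2).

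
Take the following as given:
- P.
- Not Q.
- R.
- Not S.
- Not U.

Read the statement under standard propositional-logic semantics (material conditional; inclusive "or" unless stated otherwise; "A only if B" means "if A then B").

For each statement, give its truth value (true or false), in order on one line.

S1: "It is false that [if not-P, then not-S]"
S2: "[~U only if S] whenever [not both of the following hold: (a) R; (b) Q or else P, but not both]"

S1 False, S2 True

S1: Parsed as ¬(¬P → ¬S)

¬P = ¬T = F
¬S = ¬F = T
¬P → ¬S = F → T = T
¬(¬P → ¬S) = ¬T = F
Hence S1 is false.

S2: Parsed as (R ↑ (Q ⊕ P)) → (¬U → S)

Q ⊕ P = F ⊕ T = T
R ↑ (Q ⊕ P) = T ↑ T = F
¬U = ¬F = T
¬U → S = T → F = F
(R ↑ (Q ⊕ P)) → (¬U → S) = F → F = T
So S2 is true.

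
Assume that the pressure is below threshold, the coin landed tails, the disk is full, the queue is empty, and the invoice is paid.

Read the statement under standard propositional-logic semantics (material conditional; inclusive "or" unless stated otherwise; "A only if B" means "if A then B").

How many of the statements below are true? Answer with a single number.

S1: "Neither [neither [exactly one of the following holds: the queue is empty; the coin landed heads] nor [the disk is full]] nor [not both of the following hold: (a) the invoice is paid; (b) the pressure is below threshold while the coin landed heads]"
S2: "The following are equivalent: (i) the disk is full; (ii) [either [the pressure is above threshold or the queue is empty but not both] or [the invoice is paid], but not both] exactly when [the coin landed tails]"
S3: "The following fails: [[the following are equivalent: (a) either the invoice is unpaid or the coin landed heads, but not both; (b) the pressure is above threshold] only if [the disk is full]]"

0

Let S = "the queue is empty" (T), Q = "the coin landed heads" (F), R = "the disk is full" (T), U = "the invoice is paid" (T), P = "the pressure is above threshold" (F).

S1: Parsed as ((S ⊕ Q) ↓ R) ↓ (U ↑ (¬P ∧ Q))

S ⊕ Q = T ⊕ F = T
(S ⊕ Q) ↓ R = T ↓ T = F
¬P = ¬F = T
¬P ∧ Q = T ∧ F = F
U ↑ (¬P ∧ Q) = T ↑ F = T
((S ⊕ Q) ↓ R) ↓ (U ↑ (¬P ∧ Q)) = F ↓ T = F
Thus S1 is false.

S2: Parsed as R ↔ (((P ⊕ S) ⊕ U) ↔ ¬Q)

P ⊕ S = F ⊕ T = T
(P ⊕ S) ⊕ U = T ⊕ T = F
¬Q = ¬F = T
((P ⊕ S) ⊕ U) ↔ ¬Q = F ↔ T = F
R ↔ (((P ⊕ S) ⊕ U) ↔ ¬Q) = T ↔ F = F
So S2 is false.

S3: In symbols: ¬(((¬U ⊕ Q) ↔ P) → R)

¬U = ¬T = F
¬U ⊕ Q = F ⊕ F = F
(¬U ⊕ Q) ↔ P = F ↔ F = T
((¬U ⊕ Q) ↔ P) → R = T → T = T
¬(((¬U ⊕ Q) ↔ P) → R) = ¬T = F
So S3 is false.

Count: 0.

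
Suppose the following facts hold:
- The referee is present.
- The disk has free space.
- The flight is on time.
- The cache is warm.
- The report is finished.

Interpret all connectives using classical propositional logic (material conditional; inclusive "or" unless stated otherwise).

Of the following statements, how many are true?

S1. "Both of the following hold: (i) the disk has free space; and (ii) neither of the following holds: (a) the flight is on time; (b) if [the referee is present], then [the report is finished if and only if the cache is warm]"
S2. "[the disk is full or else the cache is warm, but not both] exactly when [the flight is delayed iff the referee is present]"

0

Let W = "the disk is full" (F), Q = "the flight is delayed" (F), R = "the referee is present" (T), N = "the report is finished" (T), M = "the cache is warm" (T).

S1: This is ¬W ∧ (¬Q ↓ (R → (N ↔ M))).

¬W = ¬F = T
¬Q = ¬F = T
N ↔ M = T ↔ T = T
R → (N ↔ M) = T → T = T
¬Q ↓ (R → (N ↔ M)) = T ↓ T = F
¬W ∧ (¬Q ↓ (R → (N ↔ M))) = T ∧ F = F
So S1 is false.

S2: In symbols: (W ⊕ M) ↔ (Q ↔ R)

W ⊕ M = F ⊕ T = T
Q ↔ R = F ↔ T = F
(W ⊕ M) ↔ (Q ↔ R) = T ↔ F = F
Hence S2 is false.

0 of the 2 statements are true (none).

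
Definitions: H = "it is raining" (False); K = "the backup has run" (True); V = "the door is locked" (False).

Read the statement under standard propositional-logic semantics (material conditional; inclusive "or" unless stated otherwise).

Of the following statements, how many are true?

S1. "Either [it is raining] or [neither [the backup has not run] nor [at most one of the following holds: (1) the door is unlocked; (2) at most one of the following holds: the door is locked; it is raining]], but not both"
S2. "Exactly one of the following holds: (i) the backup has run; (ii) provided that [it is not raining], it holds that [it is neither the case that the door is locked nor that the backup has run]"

S1: Parsed as H xor (not K nor (not V nand (V nand H)))

not K = not True = False
not V = not False = True
V nand H = False nand False = True
not V nand (V nand H) = True nand True = False
not K nor (not V nand (V nand H)) = False nor False = True
H xor (not K nor (not V nand (V nand H))) = False xor True = True
Hence S1 is true.

S2: Parsed as K xor (not H -> (V nor K))

not H = not False = True
V nor K = False nor True = False
not H -> (V nor K) = True -> False = False
K xor (not H -> (V nor K)) = True xor False = True
Thus S2 is true.

2 of the 2 statements are true (S1, S2).

2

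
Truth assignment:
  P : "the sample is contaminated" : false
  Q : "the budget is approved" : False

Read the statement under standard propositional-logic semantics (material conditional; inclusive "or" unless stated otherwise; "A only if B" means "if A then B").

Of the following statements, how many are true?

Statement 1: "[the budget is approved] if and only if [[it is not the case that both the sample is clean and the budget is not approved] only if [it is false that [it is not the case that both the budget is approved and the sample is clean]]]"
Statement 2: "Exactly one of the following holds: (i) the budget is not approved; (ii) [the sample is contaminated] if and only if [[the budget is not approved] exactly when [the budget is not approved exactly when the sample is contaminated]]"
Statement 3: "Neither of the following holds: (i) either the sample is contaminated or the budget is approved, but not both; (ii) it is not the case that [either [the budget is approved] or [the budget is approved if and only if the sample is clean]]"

Statement 1: In symbols: Q <-> ((~P nand ~Q) -> ~(Q nand ~P))

~P = ~F = T
~Q = ~F = T
~P nand ~Q = T nand T = F
~P = ~F = T
Q nand ~P = F nand T = T
~(Q nand ~P) = ~T = F
(~P nand ~Q) -> ~(Q nand ~P) = F -> F = T
Q <-> ((~P nand ~Q) -> ~(Q nand ~P)) = F <-> T = F
So Statement 1 is false.

Statement 2: Formalization: ~Q xor (P <-> (~Q <-> (~Q <-> P)))

~Q = ~F = T
~Q = ~F = T
~Q = ~F = T
~Q <-> P = T <-> F = F
~Q <-> (~Q <-> P) = T <-> F = F
P <-> (~Q <-> (~Q <-> P)) = F <-> F = T
~Q xor (P <-> (~Q <-> (~Q <-> P))) = T xor T = F
So Statement 2 is false.

Statement 3: This is (P xor Q) nor ~(Q | (Q <-> ~P)).

P xor Q = F xor F = F
~P = ~F = T
Q <-> ~P = F <-> T = F
Q | (Q <-> ~P) = F | F = F
~(Q | (Q <-> ~P)) = ~F = T
(P xor Q) nor ~(Q | (Q <-> ~P)) = F nor T = F
So Statement 3 is false.

0 of the 3 statements are true (none).

0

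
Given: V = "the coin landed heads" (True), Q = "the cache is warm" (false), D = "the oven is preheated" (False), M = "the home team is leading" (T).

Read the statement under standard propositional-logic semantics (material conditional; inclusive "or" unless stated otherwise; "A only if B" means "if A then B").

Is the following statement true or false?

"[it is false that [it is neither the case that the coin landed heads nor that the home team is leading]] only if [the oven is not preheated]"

Values: V=True, M=True, D=False.
In symbols: not (V nor M) -> not D

V nor M = True nor True = False
not (V nor M) = not False = True
not D = not False = True
not (V nor M) -> not D = True -> True = True

true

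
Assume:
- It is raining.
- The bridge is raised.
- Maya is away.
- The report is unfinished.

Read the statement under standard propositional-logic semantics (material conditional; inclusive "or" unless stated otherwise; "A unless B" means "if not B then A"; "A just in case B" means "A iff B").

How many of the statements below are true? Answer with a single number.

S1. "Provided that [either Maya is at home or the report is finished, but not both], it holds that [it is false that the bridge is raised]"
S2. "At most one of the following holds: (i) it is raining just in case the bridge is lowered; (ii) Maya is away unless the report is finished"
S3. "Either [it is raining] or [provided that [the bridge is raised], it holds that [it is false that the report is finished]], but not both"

Let R = "Maya is at home" (False), S = "the report is finished" (False), Q = "the bridge is raised" (True), P = "it is raining" (True).

S1: Formalization: (R xor S) -> not Q

R xor S = False xor False = False
not Q = not True = False
(R xor S) -> not Q = False -> False = True
Thus S1 is true.

S2: Formalization: (P iff not Q) nand (not R or S)

not Q = not True = False
P iff not Q = True iff False = False
not R = not False = True
not R or S = True or False = True
(P iff not Q) nand (not R or S) = False nand True = True
So S2 is true.

S3: This is P xor (Q -> not S).

not S = not False = True
Q -> not S = True -> True = True
P xor (Q -> not S) = True xor True = False
Hence S3 is false.

True statements: 2.

2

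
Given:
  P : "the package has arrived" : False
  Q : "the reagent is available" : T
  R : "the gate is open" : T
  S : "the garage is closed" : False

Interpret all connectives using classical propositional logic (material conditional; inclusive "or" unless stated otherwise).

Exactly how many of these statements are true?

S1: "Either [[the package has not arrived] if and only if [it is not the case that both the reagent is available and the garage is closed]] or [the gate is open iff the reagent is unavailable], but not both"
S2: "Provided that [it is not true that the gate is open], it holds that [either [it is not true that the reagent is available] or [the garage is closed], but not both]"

S1: Formalization: (not P iff (Q nand S)) xor (R iff not Q)

not P = not False = True
Q nand S = True nand False = True
not P iff (Q nand S) = True iff True = True
not Q = not True = False
R iff not Q = True iff False = False
(not P iff (Q nand S)) xor (R iff not Q) = True xor False = True
Hence S1 is true.

S2: This is not R -> (not Q xor S).

not R = not True = False
not Q = not True = False
not Q xor S = False xor False = False
not R -> (not Q xor S) = False -> False = True
Hence S2 is true.

True statements: 2 (S1, S2).

2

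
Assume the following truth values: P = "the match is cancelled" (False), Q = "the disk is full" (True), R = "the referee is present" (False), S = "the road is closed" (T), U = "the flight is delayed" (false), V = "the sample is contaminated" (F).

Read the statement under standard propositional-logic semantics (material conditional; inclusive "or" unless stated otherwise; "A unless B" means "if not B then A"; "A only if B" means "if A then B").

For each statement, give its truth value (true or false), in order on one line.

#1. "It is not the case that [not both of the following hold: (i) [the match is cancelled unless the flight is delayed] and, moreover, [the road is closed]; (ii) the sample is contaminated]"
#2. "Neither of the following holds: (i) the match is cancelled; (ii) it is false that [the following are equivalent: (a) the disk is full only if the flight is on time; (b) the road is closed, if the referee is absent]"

#1: Formalization: not (((P or U) and S) nand V)

P or U = False or False = False
(P or U) and S = False and True = False
((P or U) and S) nand V = False nand False = True
not (((P or U) and S) nand V) = not True = False
So #1 is false.

#2: In symbols: P nor not ((Q -> not U) iff (not R -> S))

not U = not False = True
Q -> not U = True -> True = True
not R = not False = True
not R -> S = True -> True = True
(Q -> not U) iff (not R -> S) = True iff True = True
not ((Q -> not U) iff (not R -> S)) = not True = False
P nor not ((Q -> not U) iff (not R -> S)) = False nor False = True
Hence #2 is true.

#1 False; #2 True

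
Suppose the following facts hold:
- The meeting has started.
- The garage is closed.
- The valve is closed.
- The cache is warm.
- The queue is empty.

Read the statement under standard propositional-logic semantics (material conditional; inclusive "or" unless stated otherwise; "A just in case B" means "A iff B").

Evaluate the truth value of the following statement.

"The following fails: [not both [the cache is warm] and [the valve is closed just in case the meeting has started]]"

True.

Let R = "the cache is warm" (T), L = "the valve is open" (F), K = "the meeting has started" (T).
This is ~(R nand (~L <-> K)).

~L = ~F = T
~L <-> K = T <-> T = T
R nand (~L <-> K) = T nand T = F
~(R nand (~L <-> K)) = ~F = T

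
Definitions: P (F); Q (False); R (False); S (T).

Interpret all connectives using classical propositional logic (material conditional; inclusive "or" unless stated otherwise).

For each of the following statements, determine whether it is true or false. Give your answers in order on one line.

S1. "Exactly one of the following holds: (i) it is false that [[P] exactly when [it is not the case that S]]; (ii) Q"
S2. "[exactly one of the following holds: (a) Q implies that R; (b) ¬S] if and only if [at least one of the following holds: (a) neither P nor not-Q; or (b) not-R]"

S1 F, S2 T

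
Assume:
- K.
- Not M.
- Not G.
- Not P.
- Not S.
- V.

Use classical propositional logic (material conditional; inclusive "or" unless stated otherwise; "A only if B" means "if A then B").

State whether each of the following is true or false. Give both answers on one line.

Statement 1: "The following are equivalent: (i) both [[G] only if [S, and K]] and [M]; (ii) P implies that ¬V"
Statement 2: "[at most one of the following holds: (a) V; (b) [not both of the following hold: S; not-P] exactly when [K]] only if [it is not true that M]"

Statement 1: In symbols: ((G -> (S & K)) & M) <-> (P -> ~V)

S & K = F & T = F
G -> (S & K) = F -> F = T
(G -> (S & K)) & M = T & F = F
~V = ~T = F
P -> ~V = F -> F = T
((G -> (S & K)) & M) <-> (P -> ~V) = F <-> T = F
So Statement 1 is false.

Statement 2: Formalization: (V nand ((S nand ~P) <-> K)) -> ~M

~P = ~F = T
S nand ~P = F nand T = T
(S nand ~P) <-> K = T <-> T = T
V nand ((S nand ~P) <-> K) = T nand T = F
~M = ~F = T
(V nand ((S nand ~P) <-> K)) -> ~M = F -> T = T
Hence Statement 2 is true.

Statement 1 F; Statement 2 T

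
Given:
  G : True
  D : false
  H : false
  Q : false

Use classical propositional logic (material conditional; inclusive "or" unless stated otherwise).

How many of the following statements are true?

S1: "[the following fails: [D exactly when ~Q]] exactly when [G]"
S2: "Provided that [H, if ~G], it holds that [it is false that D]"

2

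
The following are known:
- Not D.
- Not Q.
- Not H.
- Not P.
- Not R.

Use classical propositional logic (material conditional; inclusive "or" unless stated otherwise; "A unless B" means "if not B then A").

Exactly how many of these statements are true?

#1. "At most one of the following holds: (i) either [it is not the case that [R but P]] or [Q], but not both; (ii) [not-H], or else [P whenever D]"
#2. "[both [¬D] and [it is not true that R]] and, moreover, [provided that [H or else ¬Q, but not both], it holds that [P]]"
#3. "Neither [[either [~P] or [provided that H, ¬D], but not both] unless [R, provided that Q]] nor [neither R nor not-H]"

#1: Formalization: (not (R and P) xor Q) nand (not H or (D -> P))

R and P = False and False = False
not (R and P) = not False = True
not (R and P) xor Q = True xor False = True
not H = not False = True
D -> P = False -> False = True
not H or (D -> P) = True or True = True
(not (R and P) xor Q) nand (not H or (D -> P)) = True nand True = False
So #1 is false.

#2: This is (not D and not R) and ((H xor not Q) -> P).

not D = not False = True
not R = not False = True
not D and not R = True and True = True
not Q = not False = True
H xor not Q = False xor True = True
(H xor not Q) -> P = True -> False = False
(not D and not R) and ((H xor not Q) -> P) = True and False = False
So #2 is false.

#3: In symbols: ((not P xor (H -> not D)) or (Q -> R)) nor (R nor not H)

not P = not False = True
not D = not False = True
H -> not D = False -> True = True
not P xor (H -> not D) = True xor True = False
Q -> R = False -> False = True
(not P xor (H -> not D)) or (Q -> R) = False or True = True
not H = not False = True
R nor not H = False nor True = False
((not P xor (H -> not D)) or (Q -> R)) nor (R nor not H) = True nor False = False
Thus #3 is false.

Count: 0.

0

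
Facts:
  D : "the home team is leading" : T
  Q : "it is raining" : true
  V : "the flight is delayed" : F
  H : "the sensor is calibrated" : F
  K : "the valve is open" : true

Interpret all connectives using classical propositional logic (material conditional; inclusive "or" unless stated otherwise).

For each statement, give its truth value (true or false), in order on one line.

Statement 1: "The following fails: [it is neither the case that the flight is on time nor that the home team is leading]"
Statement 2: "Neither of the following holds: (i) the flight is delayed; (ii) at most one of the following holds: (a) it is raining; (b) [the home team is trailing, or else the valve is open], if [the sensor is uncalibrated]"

Statement 1 true, Statement 2 true

Statement 1: This is ¬(¬V ↓ D).

¬V = ¬F = T
¬V ↓ D = T ↓ T = F
¬(¬V ↓ D) = ¬F = T
Thus Statement 1 is true.

Statement 2: Formalization: V ↓ (Q ↑ (¬H → (¬D ∨ K)))

¬H = ¬F = T
¬D = ¬T = F
¬D ∨ K = F ∨ T = T
¬H → (¬D ∨ K) = T → T = T
Q ↑ (¬H → (¬D ∨ K)) = T ↑ T = F
V ↓ (Q ↑ (¬H → (¬D ∨ K))) = F ↓ F = T
So Statement 2 is true.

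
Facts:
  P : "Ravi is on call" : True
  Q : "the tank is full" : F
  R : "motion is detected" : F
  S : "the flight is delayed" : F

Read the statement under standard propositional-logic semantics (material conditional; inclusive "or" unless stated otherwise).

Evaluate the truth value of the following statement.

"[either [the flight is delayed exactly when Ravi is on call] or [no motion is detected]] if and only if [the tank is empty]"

True.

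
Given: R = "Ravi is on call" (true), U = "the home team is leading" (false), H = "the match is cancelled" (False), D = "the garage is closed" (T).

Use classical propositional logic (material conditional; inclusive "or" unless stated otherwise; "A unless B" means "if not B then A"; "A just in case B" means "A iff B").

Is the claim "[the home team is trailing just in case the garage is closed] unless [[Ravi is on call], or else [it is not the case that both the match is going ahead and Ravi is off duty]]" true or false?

True.

Values: U=False, D=True, R=True, H=False.
Parsed as (not U iff D) or (R or (not H nand not R))

not U = not False = True
not U iff D = True iff True = True
not H = not False = True
not R = not True = False
not H nand not R = True nand False = True
R or (not H nand not R) = True or True = True
(not U iff D) or (R or (not H nand not R)) = True or True = True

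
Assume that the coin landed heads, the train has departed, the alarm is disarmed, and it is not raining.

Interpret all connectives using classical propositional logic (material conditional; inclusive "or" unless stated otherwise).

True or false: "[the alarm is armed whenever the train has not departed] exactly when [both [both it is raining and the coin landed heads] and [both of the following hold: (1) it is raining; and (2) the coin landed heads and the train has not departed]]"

Let Q = "the train has departed" (T), R = "the alarm is armed" (F), S = "it is raining" (F), P = "the coin landed heads" (T).
This is (~Q -> R) <-> ((S & P) & (S & (P & ~Q))).

~Q = ~T = F
~Q -> R = F -> F = T
S & P = F & T = F
~Q = ~T = F
P & ~Q = T & F = F
S & (P & ~Q) = F & F = F
(S & P) & (S & (P & ~Q)) = F & F = F
(~Q -> R) <-> ((S & P) & (S & (P & ~Q))) = T <-> F = F

False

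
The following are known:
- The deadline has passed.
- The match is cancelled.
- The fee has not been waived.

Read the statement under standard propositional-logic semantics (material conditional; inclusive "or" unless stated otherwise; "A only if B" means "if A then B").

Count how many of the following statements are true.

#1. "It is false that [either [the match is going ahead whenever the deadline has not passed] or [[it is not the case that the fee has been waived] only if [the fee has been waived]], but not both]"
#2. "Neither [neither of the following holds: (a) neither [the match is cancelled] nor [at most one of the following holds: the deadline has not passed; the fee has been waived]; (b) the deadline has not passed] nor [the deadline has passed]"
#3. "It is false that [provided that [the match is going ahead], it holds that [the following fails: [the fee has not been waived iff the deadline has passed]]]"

0

Let P = "the deadline has passed" (T), H = "the match is cancelled" (T), Q = "the fee has been waived" (F).

#1: Formalization: ¬((¬P → ¬H) ⊕ (¬Q → Q))

¬P = ¬T = F
¬H = ¬T = F
¬P → ¬H = F → F = T
¬Q = ¬F = T
¬Q → Q = T → F = F
(¬P → ¬H) ⊕ (¬Q → Q) = T ⊕ F = T
¬((¬P → ¬H) ⊕ (¬Q → Q)) = ¬T = F
So #1 is false.

#2: This is ((H ↓ (¬P ↑ Q)) ↓ ¬P) ↓ P.

¬P = ¬T = F
¬P ↑ Q = F ↑ F = T
H ↓ (¬P ↑ Q) = T ↓ T = F
¬P = ¬T = F
(H ↓ (¬P ↑ Q)) ↓ ¬P = F ↓ F = T
((H ↓ (¬P ↑ Q)) ↓ ¬P) ↓ P = T ↓ T = F
So #2 is false.

#3: In symbols: ¬(¬H → ¬(¬Q ↔ P))

¬H = ¬T = F
¬Q = ¬F = T
¬Q ↔ P = T ↔ T = T
¬(¬Q ↔ P) = ¬T = F
¬H → ¬(¬Q ↔ P) = F → F = T
¬(¬H → ¬(¬Q ↔ P)) = ¬T = F
Thus #3 is false.

True statements: 0 (none).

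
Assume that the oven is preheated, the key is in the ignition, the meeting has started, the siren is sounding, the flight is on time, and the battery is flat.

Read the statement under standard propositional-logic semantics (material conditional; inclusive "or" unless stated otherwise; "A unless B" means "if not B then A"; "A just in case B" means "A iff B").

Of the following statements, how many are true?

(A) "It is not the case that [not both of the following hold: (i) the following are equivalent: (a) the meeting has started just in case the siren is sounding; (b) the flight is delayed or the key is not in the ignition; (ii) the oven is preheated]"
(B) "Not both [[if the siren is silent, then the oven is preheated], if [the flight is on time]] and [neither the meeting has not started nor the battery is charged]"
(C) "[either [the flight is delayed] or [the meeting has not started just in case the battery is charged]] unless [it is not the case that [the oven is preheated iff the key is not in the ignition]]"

1

Let M = "the meeting has started" (T), Q = "the siren is sounding" (T), G = "the flight is delayed" (F), H = "the key is in the ignition" (T), S = "the oven is preheated" (T), K = "the battery is charged" (F).

(A): Formalization: ¬(((M ↔ Q) ↔ (G ∨ ¬H)) ↑ S)

M ↔ Q = T ↔ T = T
¬H = ¬T = F
G ∨ ¬H = F ∨ F = F
(M ↔ Q) ↔ (G ∨ ¬H) = T ↔ F = F
((M ↔ Q) ↔ (G ∨ ¬H)) ↑ S = F ↑ T = T
¬(((M ↔ Q) ↔ (G ∨ ¬H)) ↑ S) = ¬T = F
So (A) is false.

(B): Parsed as (¬G → (¬Q → S)) ↑ (¬M ↓ K)

¬G = ¬F = T
¬Q = ¬T = F
¬Q → S = F → T = T
¬G → (¬Q → S) = T → T = T
¬M = ¬T = F
¬M ↓ K = F ↓ F = T
(¬G → (¬Q → S)) ↑ (¬M ↓ K) = T ↑ T = F
So (B) is false.

(C): In symbols: (G ∨ (¬M ↔ K)) ∨ ¬(S ↔ ¬H)

¬M = ¬T = F
¬M ↔ K = F ↔ F = T
G ∨ (¬M ↔ K) = F ∨ T = T
¬H = ¬T = F
S ↔ ¬H = T ↔ F = F
¬(S ↔ ¬H) = ¬F = T
(G ∨ (¬M ↔ K)) ∨ ¬(S ↔ ¬H) = T ∨ T = T
Thus (C) is true.

Count: 1.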